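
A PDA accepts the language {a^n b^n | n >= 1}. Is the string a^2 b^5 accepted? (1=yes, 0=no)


Language requires equal numbers of a's and b's
PDA pushes for each 'a', pops for each 'b'
Number of a's = 2
Number of b's = 5
2 != 5 -> Reject

0


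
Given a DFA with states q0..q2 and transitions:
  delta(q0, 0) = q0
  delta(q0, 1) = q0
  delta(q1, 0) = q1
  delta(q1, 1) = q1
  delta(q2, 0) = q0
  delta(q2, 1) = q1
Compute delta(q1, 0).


Looking up transition function:
delta(q1, 0) in the table
Row: q1, Column: 0
Result: q1

q1


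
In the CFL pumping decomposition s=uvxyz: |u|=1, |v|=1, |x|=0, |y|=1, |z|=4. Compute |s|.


|s| = |u| + |v| + |x| + |y| + |z|
= 1 + 1 + 0 + 1 + 4
= 2 + 0 + 5
= 2 + 5
= 7

7


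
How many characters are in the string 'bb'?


String: 'bb'
Counting characters:
  'b' appears 2 time(s)
Total length = 0 + 2 = 2

2


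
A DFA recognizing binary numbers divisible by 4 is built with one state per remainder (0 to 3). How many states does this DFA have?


Divisibility by 4 is tracked via the remainder mod 4: 0, 1, ..., 3
The construction assigns one state to each remainder
Number of remainders = 4

4


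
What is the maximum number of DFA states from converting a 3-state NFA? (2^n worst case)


NFA has 3 states
Subset construction: each DFA state = subset of NFA states
Maximum subsets = 2^3
2^3 = 8

8


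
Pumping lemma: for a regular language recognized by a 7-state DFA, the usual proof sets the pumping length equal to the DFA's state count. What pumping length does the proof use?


Pumping lemma for regular languages (standard proof):
Take p = |Q|, the number of DFA states.
Any string of length >= |Q| passes through |Q|+1 states while reading its first |Q| symbols,
so by pigeonhole some state repeats, giving the loop that can be pumped.
Here |Q| = 7
Therefore the proof uses p = 7

7


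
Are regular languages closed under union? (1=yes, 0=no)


Regular languages are closed under all standard operations:
- Union: Yes (product construction)
- Intersection: Yes (product construction)
- Complement: Yes (swap accept/reject)
- Concatenation: Yes (NFA construction)
Operation: union -> Closed

1


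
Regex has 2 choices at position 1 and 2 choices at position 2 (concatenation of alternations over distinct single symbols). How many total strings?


First group: 2 alternatives
Second group: 2 alternatives
Concatenation: each choice from group 1 pairs with each from group 2
Total = 2 x 2 = 4

4


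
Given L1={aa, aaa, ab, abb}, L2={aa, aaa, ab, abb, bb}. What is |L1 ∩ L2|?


L1 = {aa, aaa, ab, abb}
L2 = {aa, aaa, ab, abb, bb}
Checking each string in L1 against L2:
  'aa': in L2? Yes
  'aaa': in L2? Yes
  'ab': in L2? Yes
  'abb': in L2? Yes
Intersection = {aa, aaa, ab, abb}
|L1 ∩ L2| = 4

4


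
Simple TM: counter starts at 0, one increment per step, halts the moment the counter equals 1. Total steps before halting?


Counter starts at 0. Counting sequence:
  Step 1: counter = 1
Counter reached 1 -> halt
Total steps = 1

1


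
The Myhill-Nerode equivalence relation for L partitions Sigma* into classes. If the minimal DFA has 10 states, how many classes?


Myhill-Nerode theorem:
Number of equivalence classes = number of states in minimal DFA
Minimal DFA states = 10
Therefore equivalence classes = 10

10


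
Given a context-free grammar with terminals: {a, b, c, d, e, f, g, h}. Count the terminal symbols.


Terminal symbols: a, b, c, d, e, f, g, h
Counting each: a (#1), b (#2), c (#3), d (#4), e (#5), f (#6), g (#7), h (#8)
Total = 8

8


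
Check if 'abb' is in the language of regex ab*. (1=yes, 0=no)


Pattern: ab*
String: 'abb'
Pattern requires: exactly one 'a' followed by zero or more 'b's
First char is 'a' -> OK
Rest 'bb': all b's? Yes
Result: 1

1


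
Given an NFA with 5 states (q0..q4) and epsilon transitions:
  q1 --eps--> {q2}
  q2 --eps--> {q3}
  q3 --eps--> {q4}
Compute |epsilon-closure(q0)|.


Starting from q0
Initialize closure = {q0}
q0 has no outgoing epsilon transitions -> nothing to add
Final closure: {q0}
Size = 1

1


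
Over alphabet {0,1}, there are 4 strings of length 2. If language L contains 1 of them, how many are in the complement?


Alphabet: {0,1}
String length: 2
Total strings of length 2 = 2^2 = 4
Strings in L = 1
Complement = total - |L|
= 4 - 1
= 3

3


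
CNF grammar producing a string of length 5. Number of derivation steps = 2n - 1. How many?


Chomsky Normal Form derivation:
String length n = 5
Each step either:
  - Splits a nonterminal into two (n-1 such steps)
  - Converts a nonterminal to terminal (n such steps)
Total = (n-1) + n = 2n - 1
= 2(5) - 1
= 10 - 1
= 9

9


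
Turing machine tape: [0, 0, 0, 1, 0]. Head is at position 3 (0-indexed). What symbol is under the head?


Tape: [0, 0, 0, 1, 0]
Positions: 0 1 2 3 4
Values:    0 0 0 1 0
Head at position 3
tape[3] = 1

1


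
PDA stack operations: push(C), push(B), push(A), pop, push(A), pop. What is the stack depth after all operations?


Tracing stack operations:
  push(C) -> stack = [C], depth=1
  push(B) -> stack = [C,B], depth=2
  push(A) -> stack = [C,B,A], depth=3
  pop -> removed A, stack = [C,B], depth=2
  push(A) -> stack = [C,B,A], depth=3
  pop -> removed A, stack = [C,B], depth=2
Final depth = 2

2


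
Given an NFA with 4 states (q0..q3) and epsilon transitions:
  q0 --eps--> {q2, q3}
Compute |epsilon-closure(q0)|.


Starting from q0
Initialize closure = {q0}
Follow epsilon from q0 -> add q2
Follow epsilon from q0 -> add q3
Final closure: {q0, q2, q3}
Size = 3

3


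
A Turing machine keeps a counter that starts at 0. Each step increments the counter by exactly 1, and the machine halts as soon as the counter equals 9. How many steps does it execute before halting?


Counter starts at 0. Counting sequence:
  Step 1: counter = 1
  Step 2: counter = 2
  Step 3: counter = 3
  Step 4: counter = 4
  Step 5: counter = 5
  Step 6: counter = 6
  ...
  Step 9: counter = 9
Counter reached 9 -> halt
Total steps = 9

9


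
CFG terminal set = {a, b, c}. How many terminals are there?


Terminal symbols: a, b, c
Counting each: a (#1), b (#2), c (#3)
Total = 3

3


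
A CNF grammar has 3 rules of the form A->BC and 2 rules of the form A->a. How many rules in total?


CNF allows two rule forms:
  A -> BC (binary): 3 rules
  A -> a (terminal): 2 rules
Total = 3 + 2 = 5

5


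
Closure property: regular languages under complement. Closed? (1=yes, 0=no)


Regular languages are closed under:
- Union (DFA product construction)
- Intersection (DFA product construction)
- Complement (swap accept/reject states)
- Concatenation (NFA construction)
- Kleene star (NFA construction)
complement is in this list
Therefore: closed

1


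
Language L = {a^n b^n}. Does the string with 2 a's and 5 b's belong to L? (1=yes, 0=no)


Language requires equal numbers of a's and b's
PDA pushes for each 'a', pops for each 'b'
Number of a's = 2
Number of b's = 5
2 != 5 -> Reject

0


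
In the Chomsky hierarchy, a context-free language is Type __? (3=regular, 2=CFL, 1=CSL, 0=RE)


Chomsky hierarchy levels:
  Type 3: Regular (DFA/NFA/regex)
  Type 2: Context-free (PDA)
  Type 1: Context-sensitive
  Type 0: Recursively enumerable (TM)
'context-free' corresponds to Type 2

2


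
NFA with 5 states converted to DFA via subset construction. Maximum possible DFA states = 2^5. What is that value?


NFA has 5 states
Subset construction: each DFA state = subset of NFA states
Maximum subsets = 2^5
2^5 = 32

32


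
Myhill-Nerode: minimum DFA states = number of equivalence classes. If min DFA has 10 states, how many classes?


Myhill-Nerode theorem:
Number of equivalence classes = number of states in minimal DFA
Minimal DFA states = 10
Therefore equivalence classes = 10

10


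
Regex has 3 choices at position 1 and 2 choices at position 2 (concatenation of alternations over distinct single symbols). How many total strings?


First group: 3 alternatives
Second group: 2 alternatives
Concatenation: each choice from group 1 pairs with each from group 2
Total = 3 x 2 = 6

6


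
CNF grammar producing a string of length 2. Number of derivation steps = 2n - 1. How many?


Chomsky Normal Form derivation:
String length n = 2
Each step either:
  - Splits a nonterminal into two (n-1 such steps)
  - Converts a nonterminal to terminal (n such steps)
Total = (n-1) + n = 2n - 1
= 2(2) - 1
= 4 - 1
= 3

3


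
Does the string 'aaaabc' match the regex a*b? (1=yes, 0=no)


Pattern: a*b
String: 'aaaabc'
Pattern requires: zero or more 'a's followed by exactly one 'b'
Found 4 leading 'a's
Remaining: 'bc'
Remaining is not 'b' -> no match
Result: 0

0


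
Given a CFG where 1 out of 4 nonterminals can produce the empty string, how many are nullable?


Nonterminals: {S, A, B, C}
A nonterminal is nullable if it can derive epsilon
Counting nullable nonterminals: 1
Total nullable = 1

1


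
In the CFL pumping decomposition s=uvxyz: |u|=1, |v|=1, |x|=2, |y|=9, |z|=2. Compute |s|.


|s| = |u| + |v| + |x| + |y| + |z|
= 1 + 1 + 2 + 9 + 2
= 2 + 2 + 11
= 4 + 11
= 15

15


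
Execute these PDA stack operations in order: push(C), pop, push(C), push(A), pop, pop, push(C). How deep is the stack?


Tracing stack operations:
  push(C) -> stack = [C], depth=1
  pop -> removed C, stack = [], depth=0
  push(C) -> stack = [C], depth=1
  push(A) -> stack = [C,A], depth=2
  pop -> removed A, stack = [C], depth=1
  pop -> removed C, stack = [], depth=0
  push(C) -> stack = [C], depth=1
Final depth = 1

1


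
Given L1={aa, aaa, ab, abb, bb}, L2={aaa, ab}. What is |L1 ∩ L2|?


L1 = {aa, aaa, ab, abb, bb}
L2 = {aaa, ab}
Checking each string in L1 against L2:
  'aa': in L2? No
  'aaa': in L2? Yes
  'ab': in L2? Yes
  'abb': in L2? No
  'bb': in L2? No
Intersection = {aaa, ab}
|L1 ∩ L2| = 2

2


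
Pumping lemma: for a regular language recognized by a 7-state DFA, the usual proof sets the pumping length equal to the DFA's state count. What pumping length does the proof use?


Pumping lemma for regular languages (standard proof):
Take p = |Q|, the number of DFA states.
Any string of length >= |Q| passes through |Q|+1 states while reading its first |Q| symbols,
so by pigeonhole some state repeats, giving the loop that can be pumped.
Here |Q| = 7
Therefore the proof uses p = 7

7


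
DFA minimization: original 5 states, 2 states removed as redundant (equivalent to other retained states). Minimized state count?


Original DFA: 5 states
Redundant states removed: 2
Minimized states = original - removed
= 5 - 2
= 3

3


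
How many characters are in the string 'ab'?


String: 'ab'
Counting characters:
  'a' appears 1 time(s)
  'b' appears 1 time(s)
Total length = 1 + 1 = 2

2


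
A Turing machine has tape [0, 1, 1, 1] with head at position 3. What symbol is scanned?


Tape: [0, 1, 1, 1]
Positions: 0 1 2 3
Values:    0 1 1 1
Head at position 3
tape[3] = 1

1


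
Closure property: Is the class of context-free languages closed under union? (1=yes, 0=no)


CFL closure properties:
  Closed under: union, concatenation, Kleene star
  NOT closed under: intersection, complement
Operation 'union' is in closed list -> Yes (closed)

1


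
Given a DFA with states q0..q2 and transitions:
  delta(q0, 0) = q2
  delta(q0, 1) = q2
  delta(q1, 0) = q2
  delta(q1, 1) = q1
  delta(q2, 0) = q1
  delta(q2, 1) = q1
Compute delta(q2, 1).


Looking up transition function:
delta(q2, 1) in the table
Row: q2, Column: 1
Result: q1

q1


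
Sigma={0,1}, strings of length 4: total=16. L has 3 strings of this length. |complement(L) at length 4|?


Alphabet: {0,1}
String length: 4
Total strings of length 4 = 2^4 = 16
Strings in L = 3
Complement = total - |L|
= 16 - 3
= 13

13


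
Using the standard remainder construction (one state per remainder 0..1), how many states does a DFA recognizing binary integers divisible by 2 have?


Divisibility by 2 is tracked via the remainder mod 2: 0, 1, ..., 1
The construction assigns one state to each remainder
Number of remainders = 2

2


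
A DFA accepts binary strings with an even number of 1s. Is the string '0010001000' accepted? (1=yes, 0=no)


DFA has 2 states: q_even (start, accept=yes) and q_odd
Processing string '0010001000' character by character:
  Position 0: read '0', 1-count=0 -> q_even (no change)
  Position 1: read '0', 1-count=0 -> q_even (no change)
  Position 2: read '1', 1-count=1 -> q_odd
  Position 3: read '0', 1-count=1 -> q_odd (no change)
  Position 4: read '0', 1-count=1 -> q_odd (no change)
  Position 5: read '0', 1-count=1 -> q_odd (no change)
  Position 6: read '1', 1-count=2 -> q_even
  Position 7: read '0', 1-count=2 -> q_even (no change)
  Position 8: read '0', 1-count=2 -> q_even (no change)
  Position 9: read '0', 1-count=2 -> q_even (no change)
Final state: q_even, total 1s = 2 (even); the DFA requires an even count -> accept

1


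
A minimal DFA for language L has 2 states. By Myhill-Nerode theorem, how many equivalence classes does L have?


Myhill-Nerode theorem:
Number of equivalence classes = number of states in minimal DFA
Minimal DFA states = 2
Therefore equivalence classes = 2

2


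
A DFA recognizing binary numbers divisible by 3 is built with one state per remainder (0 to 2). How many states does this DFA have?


Divisibility by 3 is tracked via the remainder mod 3: 0, 1, ..., 2
The construction assigns one state to each remainder
Number of remainders = 3

3


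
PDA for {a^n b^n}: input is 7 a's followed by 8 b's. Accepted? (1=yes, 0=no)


Language requires equal numbers of a's and b's
PDA pushes for each 'a', pops for each 'b'
Number of a's = 7
Number of b's = 8
7 != 8 -> Reject

0


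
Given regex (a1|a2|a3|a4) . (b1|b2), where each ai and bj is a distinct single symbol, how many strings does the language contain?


First group: 4 alternatives
Second group: 2 alternatives
Concatenation: each choice from group 1 pairs with each from group 2
Total = 4 x 2 = 8

8


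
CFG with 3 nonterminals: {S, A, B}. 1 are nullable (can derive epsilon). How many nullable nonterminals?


Nonterminals: {S, A, B}
A nonterminal is nullable if it can derive epsilon
Counting nullable nonterminals: 1
Total nullable = 1

1


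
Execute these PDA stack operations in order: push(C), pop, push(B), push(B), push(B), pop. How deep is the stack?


Tracing stack operations:
  push(C) -> stack = [C], depth=1
  pop -> removed C, stack = [], depth=0
  push(B) -> stack = [B], depth=1
  push(B) -> stack = [B,B], depth=2
  push(B) -> stack = [B,B,B], depth=3
  pop -> removed B, stack = [B,B], depth=2
Final depth = 2

2


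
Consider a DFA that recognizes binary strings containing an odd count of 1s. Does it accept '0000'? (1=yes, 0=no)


DFA has 2 states: q_even (start, accept=no) and q_odd
Processing string '0000' character by character:
  Position 0: read '0', 1-count=0 -> q_even (no change)
  Position 1: read '0', 1-count=0 -> q_even (no change)
  Position 2: read '0', 1-count=0 -> q_even (no change)
  Position 3: read '0', 1-count=0 -> q_even (no change)
Final state: q_even, total 1s = 0 (even); the DFA requires an odd count -> reject

0


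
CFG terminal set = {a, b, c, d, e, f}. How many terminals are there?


Terminal symbols: a, b, c, d, e, f
Counting each: a (#1), b (#2), c (#3), d (#4), e (#5), f (#6)
Total = 6

6


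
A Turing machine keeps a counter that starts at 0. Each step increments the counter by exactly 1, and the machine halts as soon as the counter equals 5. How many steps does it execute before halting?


Counter starts at 0. Counting sequence:
  Step 1: counter = 1
  Step 2: counter = 2
  Step 3: counter = 3
  Step 4: counter = 4
  Step 5: counter = 5
Counter reached 5 -> halt
Total steps = 5

5


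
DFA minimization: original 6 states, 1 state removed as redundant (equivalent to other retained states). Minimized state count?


Original DFA: 6 states
Redundant states removed: 1
Minimized states = original - removed
= 6 - 1
= 5

5


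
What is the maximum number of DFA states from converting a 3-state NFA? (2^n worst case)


NFA has 3 states
Subset construction: each DFA state = subset of NFA states
Maximum subsets = 2^3
2^3 = 8

8


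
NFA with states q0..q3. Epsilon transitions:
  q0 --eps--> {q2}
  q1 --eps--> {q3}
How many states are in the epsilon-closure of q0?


Starting from q0
Initialize closure = {q0}
Follow epsilon from q0 -> add q2
Final closure: {q0, q2}
Size = 2

2


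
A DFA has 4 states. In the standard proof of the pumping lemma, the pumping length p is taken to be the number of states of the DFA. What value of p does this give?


Pumping lemma for regular languages (standard proof):
Take p = |Q|, the number of DFA states.
Any string of length >= |Q| passes through |Q|+1 states while reading its first |Q| symbols,
so by pigeonhole some state repeats, giving the loop that can be pumped.
Here |Q| = 4
Therefore the proof uses p = 4

4


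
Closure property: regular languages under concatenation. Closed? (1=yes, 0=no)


Regular languages are closed under:
- Union (DFA product construction)
- Intersection (DFA product construction)
- Complement (swap accept/reject states)
- Concatenation (NFA construction)
- Kleene star (NFA construction)
concatenation is in this list
Therefore: closed

1


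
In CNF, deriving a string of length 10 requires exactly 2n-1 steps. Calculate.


Chomsky Normal Form derivation:
String length n = 10
Each step either:
  - Splits a nonterminal into two (n-1 such steps)
  - Converts a nonterminal to terminal (n such steps)
Total = (n-1) + n = 2n - 1
= 2(10) - 1
= 20 - 1
= 19

19


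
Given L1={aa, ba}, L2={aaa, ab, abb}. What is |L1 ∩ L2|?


L1 = {aa, ba}
L2 = {aaa, ab, abb}
Checking each string in L1 against L2:
  'aa': in L2? No
  'ba': in L2? No
Intersection = {}
|L1 ∩ L2| = 0

0


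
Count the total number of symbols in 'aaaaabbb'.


String: 'aaaaabbb'
Counting characters:
  'a' appears 5 time(s)
  'b' appears 3 time(s)
Total length = 5 + 3 = 8

8


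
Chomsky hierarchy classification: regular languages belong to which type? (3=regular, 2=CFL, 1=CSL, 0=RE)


Chomsky hierarchy levels:
  Type 3: Regular (DFA/NFA/regex)
  Type 2: Context-free (PDA)
  Type 1: Context-sensitive
  Type 0: Recursively enumerable (TM)
'regular' corresponds to Type 3

3


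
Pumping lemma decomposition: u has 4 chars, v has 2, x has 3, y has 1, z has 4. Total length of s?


|s| = |u| + |v| + |x| + |y| + |z|
= 4 + 2 + 3 + 1 + 4
= 6 + 3 + 5
= 9 + 5
= 14

14


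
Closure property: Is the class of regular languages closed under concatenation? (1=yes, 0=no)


Regular languages are closed under all standard operations:
- Union: Yes (product construction)
- Intersection: Yes (product construction)
- Complement: Yes (swap accept/reject)
- Concatenation: Yes (NFA construction)
Operation: concatenation -> Closed

1


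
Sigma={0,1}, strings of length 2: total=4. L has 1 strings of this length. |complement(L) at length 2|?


Alphabet: {0,1}
String length: 2
Total strings of length 2 = 2^2 = 4
Strings in L = 1
Complement = total - |L|
= 4 - 1
= 3

3


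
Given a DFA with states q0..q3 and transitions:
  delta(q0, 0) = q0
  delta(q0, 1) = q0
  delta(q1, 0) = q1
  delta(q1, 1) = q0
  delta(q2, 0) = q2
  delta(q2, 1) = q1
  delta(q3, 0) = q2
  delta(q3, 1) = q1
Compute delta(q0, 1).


Looking up transition function:
delta(q0, 1) in the table
Row: q0, Column: 1
Result: q0

q0


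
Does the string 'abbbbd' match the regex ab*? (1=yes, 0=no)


Pattern: ab*
String: 'abbbbd'
Pattern requires: exactly one 'a' followed by zero or more 'b's
First char is 'a' -> OK
Rest 'bbbbd': all b's? No
Result: 0

0


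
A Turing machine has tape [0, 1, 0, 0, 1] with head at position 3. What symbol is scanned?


Tape: [0, 1, 0, 0, 1]
Positions: 0 1 2 3 4
Values:    0 1 0 0 1
Head at position 3
tape[3] = 0

0


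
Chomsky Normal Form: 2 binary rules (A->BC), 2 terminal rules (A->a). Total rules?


CNF allows two rule forms:
  A -> BC (binary): 2 rules
  A -> a (terminal): 2 rules
Total = 2 + 2 = 4

4


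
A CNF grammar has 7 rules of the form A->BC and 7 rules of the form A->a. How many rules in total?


CNF allows two rule forms:
  A -> BC (binary): 7 rules
  A -> a (terminal): 7 rules
Total = 7 + 7 = 14

14


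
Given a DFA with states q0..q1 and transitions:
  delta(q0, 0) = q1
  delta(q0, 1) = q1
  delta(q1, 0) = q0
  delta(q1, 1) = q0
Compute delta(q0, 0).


Looking up transition function:
delta(q0, 0) in the table
Row: q0, Column: 0
Result: q1

q1


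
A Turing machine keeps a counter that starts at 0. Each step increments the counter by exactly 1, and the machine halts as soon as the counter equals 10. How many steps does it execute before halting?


Counter starts at 0. Counting sequence:
  Step 1: counter = 1
  Step 2: counter = 2
  Step 3: counter = 3
  Step 4: counter = 4
  Step 5: counter = 5
  Step 6: counter = 6
  ...
  Step 10: counter = 10
Counter reached 10 -> halt
Total steps = 10

10


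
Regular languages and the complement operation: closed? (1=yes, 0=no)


Regular languages are closed under all standard operations:
- Union: Yes (product construction)
- Intersection: Yes (product construction)
- Complement: Yes (swap accept/reject)
- Concatenation: Yes (NFA construction)
Operation: complement -> Closed

1


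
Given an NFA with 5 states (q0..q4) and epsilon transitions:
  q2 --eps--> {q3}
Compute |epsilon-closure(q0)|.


Starting from q0
Initialize closure = {q0}
q0 has no outgoing epsilon transitions -> nothing to add
Final closure: {q0}
Size = 1

1


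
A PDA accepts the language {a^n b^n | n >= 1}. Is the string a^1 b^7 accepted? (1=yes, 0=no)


Language requires equal numbers of a's and b's
PDA pushes for each 'a', pops for each 'b'
Number of a's = 1
Number of b's = 7
1 != 7 -> Reject

0


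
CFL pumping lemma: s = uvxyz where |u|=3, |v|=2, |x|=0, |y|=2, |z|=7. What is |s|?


|s| = |u| + |v| + |x| + |y| + |z|
= 3 + 2 + 0 + 2 + 7
= 5 + 0 + 9
= 5 + 9
= 14

14


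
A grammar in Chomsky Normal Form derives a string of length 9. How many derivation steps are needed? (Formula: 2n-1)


Chomsky Normal Form derivation:
String length n = 9
Each step either:
  - Splits a nonterminal into two (n-1 such steps)
  - Converts a nonterminal to terminal (n such steps)
Total = (n-1) + n = 2n - 1
= 2(9) - 1
= 18 - 1
= 17

17


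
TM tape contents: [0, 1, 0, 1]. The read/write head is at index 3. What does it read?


Tape: [0, 1, 0, 1]
Positions: 0 1 2 3
Values:    0 1 0 1
Head at position 3
tape[3] = 1

1


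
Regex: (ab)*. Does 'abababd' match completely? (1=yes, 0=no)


Pattern: (ab)*
String: 'abababd'
Pattern requires: zero or more repetitions of 'ab'
Length 7 is odd -> cannot be (ab)* -> no match
Result: 0

0


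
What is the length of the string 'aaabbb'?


String: 'aaabbb'
Counting characters:
  'a' appears 3 time(s)
  'b' appears 3 time(s)
Total length = 3 + 3 = 6

6


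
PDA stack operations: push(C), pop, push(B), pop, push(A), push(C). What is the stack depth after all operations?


Tracing stack operations:
  push(C) -> stack = [C], depth=1
  pop -> removed C, stack = [], depth=0
  push(B) -> stack = [B], depth=1
  pop -> removed B, stack = [], depth=0
  push(A) -> stack = [A], depth=1
  push(C) -> stack = [A,C], depth=2
Final depth = 2

2


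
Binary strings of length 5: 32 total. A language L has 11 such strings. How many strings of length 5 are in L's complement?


Alphabet: {0,1}
String length: 5
Total strings of length 5 = 2^5 = 32
Strings in L = 11
Complement = total - |L|
= 32 - 11
= 21

21


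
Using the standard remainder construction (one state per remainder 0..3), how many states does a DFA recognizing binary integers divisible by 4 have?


Divisibility by 4 is tracked via the remainder mod 4: 0, 1, ..., 3
The construction assigns one state to each remainder
Number of remainders = 4

4


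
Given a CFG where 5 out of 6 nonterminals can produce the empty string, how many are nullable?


Nonterminals: {S, A, B, C, D, E}
A nonterminal is nullable if it can derive epsilon
Counting nullable nonterminals: 5
Total nullable = 5

5


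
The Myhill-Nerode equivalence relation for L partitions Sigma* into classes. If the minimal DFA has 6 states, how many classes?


Myhill-Nerode theorem:
Number of equivalence classes = number of states in minimal DFA
Minimal DFA states = 6
Therefore equivalence classes = 6

6


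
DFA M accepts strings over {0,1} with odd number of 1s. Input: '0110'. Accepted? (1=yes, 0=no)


DFA has 2 states: q_even (start, accept=no) and q_odd
Processing string '0110' character by character:
  Position 0: read '0', 1-count=0 -> q_even (no change)
  Position 1: read '1', 1-count=1 -> q_odd
  Position 2: read '1', 1-count=2 -> q_even
  Position 3: read '0', 1-count=2 -> q_even (no change)
Final state: q_even, total 1s = 2 (even); the DFA requires an odd count -> reject

0


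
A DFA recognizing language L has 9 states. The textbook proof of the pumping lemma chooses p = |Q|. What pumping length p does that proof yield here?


Pumping lemma for regular languages (standard proof):
Take p = |Q|, the number of DFA states.
Any string of length >= |Q| passes through |Q|+1 states while reading its first |Q| symbols,
so by pigeonhole some state repeats, giving the loop that can be pumped.
Here |Q| = 9
Therefore the proof uses p = 9

9


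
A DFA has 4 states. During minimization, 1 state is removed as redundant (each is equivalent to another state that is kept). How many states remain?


Original DFA: 4 states
Redundant states removed: 1
Minimized states = original - removed
= 4 - 1
= 3

3


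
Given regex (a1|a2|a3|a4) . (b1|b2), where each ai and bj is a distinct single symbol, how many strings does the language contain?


First group: 4 alternatives
Second group: 2 alternatives
Concatenation: each choice from group 1 pairs with each from group 2
Total = 4 x 2 = 8

8


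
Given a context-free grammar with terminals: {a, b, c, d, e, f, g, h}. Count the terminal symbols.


Terminal symbols: a, b, c, d, e, f, g, h
Counting each: a (#1), b (#2), c (#3), d (#4), e (#5), f (#6), g (#7), h (#8)
Total = 8

8


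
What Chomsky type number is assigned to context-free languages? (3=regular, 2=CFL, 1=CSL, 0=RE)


Chomsky hierarchy levels:
  Type 3: Regular (DFA/NFA/regex)
  Type 2: Context-free (PDA)
  Type 1: Context-sensitive
  Type 0: Recursively enumerable (TM)
'context-free' corresponds to Type 2

2


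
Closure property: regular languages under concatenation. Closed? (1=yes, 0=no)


Regular languages are closed under:
- Union (DFA product construction)
- Intersection (DFA product construction)
- Complement (swap accept/reject states)
- Concatenation (NFA construction)
- Kleene star (NFA construction)
concatenation is in this list
Therefore: closed

1


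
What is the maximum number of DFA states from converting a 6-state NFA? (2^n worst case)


NFA has 6 states
Subset construction: each DFA state = subset of NFA states
Maximum subsets = 2^6
2^6 = 64

64


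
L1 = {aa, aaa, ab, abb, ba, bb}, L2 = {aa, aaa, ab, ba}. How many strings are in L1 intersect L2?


L1 = {aa, aaa, ab, abb, ba, bb}
L2 = {aa, aaa, ab, ba}
Checking each string in L1 against L2:
  'aa': in L2? Yes
  'aaa': in L2? Yes
  'ab': in L2? Yes
  'abb': in L2? No
  'ba': in L2? Yes
  'bb': in L2? No
Intersection = {aa, aaa, ab, ba}
|L1 ∩ L2| = 4

4


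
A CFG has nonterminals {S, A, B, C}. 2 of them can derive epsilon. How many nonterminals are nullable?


Nonterminals: {S, A, B, C}
A nonterminal is nullable if it can derive epsilon
Counting nullable nonterminals: 2
Total nullable = 2

2


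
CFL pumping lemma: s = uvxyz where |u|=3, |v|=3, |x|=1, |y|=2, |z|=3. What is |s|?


|s| = |u| + |v| + |x| + |y| + |z|
= 3 + 3 + 1 + 2 + 3
= 6 + 1 + 5
= 7 + 5
= 12

12


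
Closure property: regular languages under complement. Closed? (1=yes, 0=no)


Regular languages are closed under:
- Union (DFA product construction)
- Intersection (DFA product construction)
- Complement (swap accept/reject states)
- Concatenation (NFA construction)
- Kleene star (NFA construction)
complement is in this list
Therefore: closed

1


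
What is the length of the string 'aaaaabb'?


String: 'aaaaabb'
Counting characters:
  'a' appears 5 time(s)
  'b' appears 2 time(s)
Total length = 5 + 2 = 7

7


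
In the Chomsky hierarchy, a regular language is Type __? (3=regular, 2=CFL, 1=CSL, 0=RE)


Chomsky hierarchy levels:
  Type 3: Regular (DFA/NFA/regex)
  Type 2: Context-free (PDA)
  Type 1: Context-sensitive
  Type 0: Recursively enumerable (TM)
'regular' corresponds to Type 3

3


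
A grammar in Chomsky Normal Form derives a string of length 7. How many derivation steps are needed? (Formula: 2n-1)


Chomsky Normal Form derivation:
String length n = 7
Each step either:
  - Splits a nonterminal into two (n-1 such steps)
  - Converts a nonterminal to terminal (n such steps)
Total = (n-1) + n = 2n - 1
= 2(7) - 1
= 14 - 1
= 13

13


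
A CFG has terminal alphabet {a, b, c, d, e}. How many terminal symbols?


Terminal symbols: a, b, c, d, e
Counting each: a (#1), b (#2), c (#3), d (#4), e (#5)
Total = 5

5


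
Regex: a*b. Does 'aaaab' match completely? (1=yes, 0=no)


Pattern: a*b
String: 'aaaab'
Pattern requires: zero or more 'a's followed by exactly one 'b'
Found 4 leading 'a's
Remaining: 'b'
Remaining is exactly 'b' -> match
Result: 1

1


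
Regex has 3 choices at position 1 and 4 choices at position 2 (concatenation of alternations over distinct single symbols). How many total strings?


First group: 3 alternatives
Second group: 4 alternatives
Concatenation: each choice from group 1 pairs with each from group 2
Total = 3 x 4 = 12

12


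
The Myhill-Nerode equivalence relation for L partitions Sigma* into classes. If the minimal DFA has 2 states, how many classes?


Myhill-Nerode theorem:
Number of equivalence classes = number of states in minimal DFA
Minimal DFA states = 2
Therefore equivalence classes = 2

2


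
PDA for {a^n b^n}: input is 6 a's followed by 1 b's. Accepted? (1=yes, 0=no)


Language requires equal numbers of a's and b's
PDA pushes for each 'a', pops for each 'b'
Number of a's = 6
Number of b's = 1
6 != 1 -> Reject

0


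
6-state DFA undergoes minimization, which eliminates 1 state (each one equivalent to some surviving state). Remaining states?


Original DFA: 6 states
Redundant states removed: 1
Minimized states = original - removed
= 6 - 1
= 5

5


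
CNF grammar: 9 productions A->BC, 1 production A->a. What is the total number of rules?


CNF allows two rule forms:
  A -> BC (binary): 9 rules
  A -> a (terminal): 1 rule
Total = 9 + 1 = 10

10


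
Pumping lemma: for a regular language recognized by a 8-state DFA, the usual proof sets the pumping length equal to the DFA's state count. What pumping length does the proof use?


Pumping lemma for regular languages (standard proof):
Take p = |Q|, the number of DFA states.
Any string of length >= |Q| passes through |Q|+1 states while reading its first |Q| symbols,
so by pigeonhole some state repeats, giving the loop that can be pumped.
Here |Q| = 8
Therefore the proof uses p = 8

8


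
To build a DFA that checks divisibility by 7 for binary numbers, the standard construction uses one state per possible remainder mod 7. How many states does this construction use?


Divisibility by 7 is tracked via the remainder mod 7: 0, 1, ..., 6
The construction assigns one state to each remainder
Number of remainders = 7

7


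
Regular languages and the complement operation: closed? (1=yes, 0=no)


Regular languages are closed under all standard operations:
- Union: Yes (product construction)
- Intersection: Yes (product construction)
- Complement: Yes (swap accept/reject)
- Concatenation: Yes (NFA construction)
Operation: complement -> Closed

1


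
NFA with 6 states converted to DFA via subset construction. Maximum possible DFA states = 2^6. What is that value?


NFA has 6 states
Subset construction: each DFA state = subset of NFA states
Maximum subsets = 2^6
2^6 = 64

64


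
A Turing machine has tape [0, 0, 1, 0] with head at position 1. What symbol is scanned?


Tape: [0, 0, 1, 0]
Positions: 0 1 2 3
Values:    0 0 1 0
Head at position 1
tape[1] = 0

0


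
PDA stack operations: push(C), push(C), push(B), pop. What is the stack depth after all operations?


Tracing stack operations:
  push(C) -> stack = [C], depth=1
  push(C) -> stack = [C,C], depth=2
  push(B) -> stack = [C,C,B], depth=3
  pop -> removed B, stack = [C,C], depth=2
Final depth = 2

2


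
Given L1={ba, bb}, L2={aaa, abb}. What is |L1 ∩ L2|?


L1 = {ba, bb}
L2 = {aaa, abb}
Checking each string in L1 against L2:
  'ba': in L2? No
  'bb': in L2? No
Intersection = {}
|L1 ∩ L2| = 0

0


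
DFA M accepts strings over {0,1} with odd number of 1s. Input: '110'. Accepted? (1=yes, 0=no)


DFA has 2 states: q_even (start, accept=no) and q_odd
Processing string '110' character by character:
  Position 0: read '1', 1-count=1 -> q_odd
  Position 1: read '1', 1-count=2 -> q_even
  Position 2: read '0', 1-count=2 -> q_even (no change)
Final state: q_even, total 1s = 2 (even); the DFA requires an odd count -> reject

0


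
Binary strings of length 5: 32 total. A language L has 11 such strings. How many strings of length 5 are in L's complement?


Alphabet: {0,1}
String length: 5
Total strings of length 5 = 2^5 = 32
Strings in L = 11
Complement = total - |L|
= 32 - 11
= 21

21


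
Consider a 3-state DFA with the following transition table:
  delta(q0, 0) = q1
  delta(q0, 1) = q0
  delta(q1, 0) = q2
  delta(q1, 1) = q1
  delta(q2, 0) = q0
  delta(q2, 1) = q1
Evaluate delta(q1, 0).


Looking up transition function:
delta(q1, 0) in the table
Row: q1, Column: 0
Result: q2

q2


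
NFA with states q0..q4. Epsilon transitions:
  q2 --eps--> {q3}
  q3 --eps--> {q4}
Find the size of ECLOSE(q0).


Starting from q0
Initialize closure = {q0}
q0 has no outgoing epsilon transitions -> nothing to add
Final closure: {q0}
Size = 1

1


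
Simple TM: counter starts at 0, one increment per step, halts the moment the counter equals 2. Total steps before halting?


Counter starts at 0. Counting sequence:
  Step 1: counter = 1
  Step 2: counter = 2
Counter reached 2 -> halt
Total steps = 2

2


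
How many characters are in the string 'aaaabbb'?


String: 'aaaabbb'
Counting characters:
  'a' appears 4 time(s)
  'b' appears 3 time(s)
Total length = 4 + 3 = 7

7


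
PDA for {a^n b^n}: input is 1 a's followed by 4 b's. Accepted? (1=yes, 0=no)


Language requires equal numbers of a's and b's
PDA pushes for each 'a', pops for each 'b'
Number of a's = 1
Number of b's = 4
1 != 4 -> Reject

0


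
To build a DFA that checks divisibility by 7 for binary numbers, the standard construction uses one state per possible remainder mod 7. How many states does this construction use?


Divisibility by 7 is tracked via the remainder mod 7: 0, 1, ..., 6
The construction assigns one state to each remainder
Number of remainders = 7

7


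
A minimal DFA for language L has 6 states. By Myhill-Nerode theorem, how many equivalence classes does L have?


Myhill-Nerode theorem:
Number of equivalence classes = number of states in minimal DFA
Minimal DFA states = 6
Therefore equivalence classes = 6

6


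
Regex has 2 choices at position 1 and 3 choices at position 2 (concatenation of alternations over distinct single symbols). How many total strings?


First group: 2 alternatives
Second group: 3 alternatives
Concatenation: each choice from group 1 pairs with each from group 2
Total = 2 x 3 = 6

6


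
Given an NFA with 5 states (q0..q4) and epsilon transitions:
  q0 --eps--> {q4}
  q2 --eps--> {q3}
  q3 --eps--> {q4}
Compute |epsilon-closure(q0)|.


Starting from q0
Initialize closure = {q0}
Follow epsilon from q0 -> add q4
Final closure: {q0, q4}
Size = 2

2


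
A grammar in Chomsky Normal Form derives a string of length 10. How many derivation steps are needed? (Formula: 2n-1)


Chomsky Normal Form derivation:
String length n = 10
Each step either:
  - Splits a nonterminal into two (n-1 such steps)
  - Converts a nonterminal to terminal (n such steps)
Total = (n-1) + n = 2n - 1
= 2(10) - 1
= 20 - 1
= 19

19


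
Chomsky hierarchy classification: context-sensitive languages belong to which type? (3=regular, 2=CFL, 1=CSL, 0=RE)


Chomsky hierarchy levels:
  Type 3: Regular (DFA/NFA/regex)
  Type 2: Context-free (PDA)
  Type 1: Context-sensitive
  Type 0: Recursively enumerable (TM)
'context-sensitive' corresponds to Type 1

1


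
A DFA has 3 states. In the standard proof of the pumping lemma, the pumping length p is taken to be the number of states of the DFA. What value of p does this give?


Pumping lemma for regular languages (standard proof):
Take p = |Q|, the number of DFA states.
Any string of length >= |Q| passes through |Q|+1 states while reading its first |Q| symbols,
so by pigeonhole some state repeats, giving the loop that can be pumped.
Here |Q| = 3
Therefore the proof uses p = 3

3


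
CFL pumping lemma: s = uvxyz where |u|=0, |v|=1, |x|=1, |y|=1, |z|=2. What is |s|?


|s| = |u| + |v| + |x| + |y| + |z|
= 0 + 1 + 1 + 1 + 2
= 1 + 1 + 3
= 2 + 3
= 5

5


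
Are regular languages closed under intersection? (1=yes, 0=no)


Regular languages are closed under:
- Union (DFA product construction)
- Intersection (DFA product construction)
- Complement (swap accept/reject states)
- Concatenation (NFA construction)
- Kleene star (NFA construction)
intersection is in this list
Therefore: closed

1


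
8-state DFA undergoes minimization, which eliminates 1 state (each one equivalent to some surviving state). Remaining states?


Original DFA: 8 states
Redundant states removed: 1
Minimized states = original - removed
= 8 - 1
= 7

7


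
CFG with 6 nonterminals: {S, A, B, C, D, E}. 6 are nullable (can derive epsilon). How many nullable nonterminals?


Nonterminals: {S, A, B, C, D, E}
A nonterminal is nullable if it can derive epsilon
Counting nullable nonterminals: 6
Total nullable = 6

6


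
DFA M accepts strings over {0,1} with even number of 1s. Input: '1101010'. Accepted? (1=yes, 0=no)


DFA has 2 states: q_even (start, accept=yes) and q_odd
Processing string '1101010' character by character:
  Position 0: read '1', 1-count=1 -> q_odd
  Position 1: read '1', 1-count=2 -> q_even
  Position 2: read '0', 1-count=2 -> q_even (no change)
  Position 3: read '1', 1-count=3 -> q_odd
  Position 4: read '0', 1-count=3 -> q_odd (no change)
  Position 5: read '1', 1-count=4 -> q_even
  Position 6: read '0', 1-count=4 -> q_even (no change)
Final state: q_even, total 1s = 4 (even); the DFA requires an even count -> accept

1


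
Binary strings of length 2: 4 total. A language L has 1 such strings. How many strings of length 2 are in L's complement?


Alphabet: {0,1}
String length: 2
Total strings of length 2 = 2^2 = 4
Strings in L = 1
Complement = total - |L|
= 4 - 1
= 3

3


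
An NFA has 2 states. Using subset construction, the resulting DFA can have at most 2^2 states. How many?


NFA has 2 states
Subset construction: each DFA state = subset of NFA states
Maximum subsets = 2^2
2^2 = 4

4


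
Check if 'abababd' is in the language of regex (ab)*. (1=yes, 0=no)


Pattern: (ab)*
String: 'abababd'
Pattern requires: zero or more repetitions of 'ab'
Length 7 is odd -> cannot be (ab)* -> no match
Result: 0

0


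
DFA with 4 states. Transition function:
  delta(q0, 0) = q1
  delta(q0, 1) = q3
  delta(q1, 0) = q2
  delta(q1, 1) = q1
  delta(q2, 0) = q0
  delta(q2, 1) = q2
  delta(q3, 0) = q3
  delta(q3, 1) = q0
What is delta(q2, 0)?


Looking up transition function:
delta(q2, 0) in the table
Row: q2, Column: 0
Result: q0

q0
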